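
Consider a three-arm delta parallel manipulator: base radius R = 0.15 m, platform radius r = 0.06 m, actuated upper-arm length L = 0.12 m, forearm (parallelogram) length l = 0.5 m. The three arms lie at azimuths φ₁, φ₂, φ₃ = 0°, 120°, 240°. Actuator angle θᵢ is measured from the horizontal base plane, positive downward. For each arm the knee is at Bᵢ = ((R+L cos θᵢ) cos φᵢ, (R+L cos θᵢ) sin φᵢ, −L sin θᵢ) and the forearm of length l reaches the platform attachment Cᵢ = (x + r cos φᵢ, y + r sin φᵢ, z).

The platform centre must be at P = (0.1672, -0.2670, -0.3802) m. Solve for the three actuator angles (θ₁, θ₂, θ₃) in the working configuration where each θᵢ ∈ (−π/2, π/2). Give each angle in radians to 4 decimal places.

rotate P by −φ1: (0.1672, -0.2670, -0.3802)
  A=-0.0772, B=-0.3802, C=(l²−L²−A²−y'²−z²)/(2L)=0.0575
  θ1 = atan2(B,A) + arccos(C/0.3880) = -0.3491
rotate P by −φ2: (-0.3148, -0.0113, -0.3802)
  A=0.4048, B=-0.3802, C=(l²−L²−A²−y'²−z²)/(2L)=-0.3040
  √(A²+B²)=0.5554;  θ2 = -0.7540+2.1501 ≈ 1.3960
arm 3 (φ=240.0°): x'=0.1476, y'=0.2783
  e−x'=-0.0576;  (l²−L²−(e−x')²−y'²−z²)/2L = 0.0428
  θ3 = atan2(B,A) + arccos(C/0.3845) = -0.2620

θ₁ = -0.3491, θ₂ = 1.3960, θ₃ = -0.2620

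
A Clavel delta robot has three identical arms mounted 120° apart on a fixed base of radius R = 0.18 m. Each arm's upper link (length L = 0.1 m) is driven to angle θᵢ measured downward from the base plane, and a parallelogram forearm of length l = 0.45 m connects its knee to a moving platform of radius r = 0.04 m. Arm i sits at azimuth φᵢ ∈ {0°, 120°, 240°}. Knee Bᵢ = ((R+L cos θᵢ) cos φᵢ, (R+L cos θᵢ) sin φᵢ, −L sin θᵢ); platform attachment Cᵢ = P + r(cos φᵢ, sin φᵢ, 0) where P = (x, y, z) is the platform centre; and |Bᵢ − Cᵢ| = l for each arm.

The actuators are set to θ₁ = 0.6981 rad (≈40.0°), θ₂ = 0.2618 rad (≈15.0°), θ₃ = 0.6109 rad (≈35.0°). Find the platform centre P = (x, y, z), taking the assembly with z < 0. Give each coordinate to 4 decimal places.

φ1=0.0°: virtual centre (0.2166, 0.0000, -0.0643), radius l
arm 2 at φ=120.0°: (R−r)+L cos θ2 = 0.2366;  O2 = (-0.1183, 0.2049, -0.0259)
arm 3 at φ=240.0°: (R−r)+L cos θ3 = 0.2219;  O3 = (-0.1110, -0.1922, -0.0574)
|O₂|²−|O₁|² = 0.0056;  |O₃|²−|O₁|² = 0.0015
plane₁₂: -0.6698x+0.4098y+0.0768z = 0.0056
Cramer: x(z) = -0.0052+0.0669z;  y(z) = 0.0051-0.0780z
sphere 1 gives Az²+Bz+C=0 with A=1.0106, B=0.0981, C=-0.1491;  B²−4AC=0.6124;  roots -0.4357, 0.3387;  negative root z = -0.4357
x = -0.0344, y = 0.0391

(-0.0344, 0.0391, -0.4357)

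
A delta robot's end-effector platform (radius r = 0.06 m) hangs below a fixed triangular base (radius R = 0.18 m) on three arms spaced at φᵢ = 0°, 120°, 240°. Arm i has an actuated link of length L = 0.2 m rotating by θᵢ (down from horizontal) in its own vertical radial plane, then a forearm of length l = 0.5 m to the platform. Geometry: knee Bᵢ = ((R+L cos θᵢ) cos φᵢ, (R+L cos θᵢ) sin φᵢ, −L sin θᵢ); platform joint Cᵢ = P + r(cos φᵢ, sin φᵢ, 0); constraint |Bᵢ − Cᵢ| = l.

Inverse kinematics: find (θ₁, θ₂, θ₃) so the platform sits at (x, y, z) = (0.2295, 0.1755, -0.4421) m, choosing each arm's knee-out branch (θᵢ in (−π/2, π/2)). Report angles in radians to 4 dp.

θ₁ = -0.0871, θ₂ = 0.6113, θ₃ = 1.3965

rotate P by −φ1: (0.2295, 0.1755, -0.4421)
  A=-0.1095, B=-0.4421, C=(l²−L²−A²−y'²−z²)/(2L)=-0.0706
  √(A²+B²)=0.4555;  θ1 = -1.8136+1.7264 ≈ -0.0871
arm 2 (φ=120.0°): x'=0.0372, y'=-0.2865
  A cos θ + B sin θ = C:  0.0828·cos θ + -0.4421·sin θ = -0.1860
  √(A²+B²)=0.4498;  θ2 = -1.3857+1.9970 ≈ 0.6113
arm 3 (φ=240.0°): x'=-0.2667, y'=0.1110
  A=0.3867, B=-0.4421, C=(l²−L²−A²−y'²−z²)/(2L)=-0.3683
  √(A²+B²)=0.5874;  θ3 = -0.8521+2.2486 ≈ 1.3965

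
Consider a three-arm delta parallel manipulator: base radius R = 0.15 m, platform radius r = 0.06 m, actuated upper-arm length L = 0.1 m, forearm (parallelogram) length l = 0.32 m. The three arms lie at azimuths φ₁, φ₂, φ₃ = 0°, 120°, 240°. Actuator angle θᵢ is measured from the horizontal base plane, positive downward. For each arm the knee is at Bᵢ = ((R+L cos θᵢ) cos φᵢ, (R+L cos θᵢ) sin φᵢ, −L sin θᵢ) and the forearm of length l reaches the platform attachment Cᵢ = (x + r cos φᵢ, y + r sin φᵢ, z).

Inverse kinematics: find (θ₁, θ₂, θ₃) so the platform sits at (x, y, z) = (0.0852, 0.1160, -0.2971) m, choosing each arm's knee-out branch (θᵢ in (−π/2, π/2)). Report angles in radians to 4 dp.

θ₁ = 0.1741, θ₂ = 0.3488, θ₃ = 1.3965

φ1=0.0° → target in arm frame (0.0852, 0.1160)
  A cos θ + B sin θ = C:  0.0048·cos θ + -0.2971·sin θ = -0.0467
  γ=atan2(-0.2971,0.0048)=-1.5546;  ψ=arccos(-0.1573)=1.7287;  θ1=γ+ψ≈0.1741
φ2=120.0° → target in arm frame (0.0579, -0.1318)
  A=0.0321, B=-0.2971, C=(l²−L²−A²−y'²−z²)/(2L)=-0.0713
  γ=atan2(-0.2971,0.0321)=-1.4630;  ψ=arccos(-0.2387)=1.8119;  θ2=γ+ψ≈0.3488
rotate P by −φ3: (-0.1431, 0.0158, -0.2971)
  A=0.2331, B=-0.2971, C=(l²−L²−A²−y'²−z²)/(2L)=-0.2522
  γ=atan2(-0.2971,0.2331)=-0.9056;  ψ=arccos(-0.6678)=2.3021;  θ3=γ+ψ≈1.3965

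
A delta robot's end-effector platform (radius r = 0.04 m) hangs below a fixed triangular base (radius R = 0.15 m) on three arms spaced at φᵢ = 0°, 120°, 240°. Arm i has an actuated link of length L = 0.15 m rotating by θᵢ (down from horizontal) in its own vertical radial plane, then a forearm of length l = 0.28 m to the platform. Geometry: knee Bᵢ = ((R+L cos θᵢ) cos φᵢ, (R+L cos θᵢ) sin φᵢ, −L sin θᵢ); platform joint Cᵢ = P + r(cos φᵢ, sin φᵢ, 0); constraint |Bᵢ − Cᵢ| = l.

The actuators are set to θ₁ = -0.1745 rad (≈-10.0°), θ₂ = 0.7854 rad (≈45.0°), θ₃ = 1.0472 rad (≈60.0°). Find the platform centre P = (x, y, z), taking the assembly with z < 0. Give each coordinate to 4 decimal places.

centre 1 = (0.2577·cos0.0°, 0.2577·sin0.0°, 0.0260) = (0.2577, 0.0000, 0.0260)
φ2=120.0°: virtual centre (-0.1080, 0.1871, -0.1061), radius l
φ3=240.0°: virtual centre (-0.0925, -0.1602, -0.1299), radius l
|centre ₂|²−|centre ₁|² = -0.0092;  |centre ₃|²−|centre ₁|² = -0.0160
linear system: -0.7315x+0.3742y = -0.0092−-0.2642z; -0.7004x+-0.3204y = -0.0160−-0.3119z
Cramer: x(z) = 0.0180-0.4056z;  y(z) = 0.0106-0.0868z
sphere 1 gives Az²+Bz+C=0 with A=1.1720, B=0.1405, C=-0.0201;  B²−4AC=0.1141;  roots -0.2041, 0.0842;  negative root z = -0.2041
x = 0.1007, y = 0.0283

(0.1007, 0.0283, -0.2041)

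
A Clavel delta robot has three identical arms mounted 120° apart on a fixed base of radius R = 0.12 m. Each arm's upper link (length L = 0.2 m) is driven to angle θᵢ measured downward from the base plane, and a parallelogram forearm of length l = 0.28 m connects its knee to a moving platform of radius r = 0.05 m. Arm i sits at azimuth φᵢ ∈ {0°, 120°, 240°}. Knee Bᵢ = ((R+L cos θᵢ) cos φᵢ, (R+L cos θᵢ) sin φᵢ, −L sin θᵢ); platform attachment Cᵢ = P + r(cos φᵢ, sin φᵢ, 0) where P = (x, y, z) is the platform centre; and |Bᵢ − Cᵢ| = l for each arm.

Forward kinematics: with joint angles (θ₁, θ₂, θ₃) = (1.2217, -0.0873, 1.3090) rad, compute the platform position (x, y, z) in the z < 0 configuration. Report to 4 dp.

(-0.0768, 0.1685, -0.2488)

φ1=0.0°: virtual centre (0.1384, 0.0000, -0.1879), radius l
arm 2 at φ=120.0°: (R−r)+L cos θ2 = 0.2692;  S2 = (-0.1346, 0.2332, 0.0174)
arm 3 at φ=240.0°: (R−r)+L cos θ3 = 0.1218;  S3 = (-0.0609, -0.1055, -0.1932)
|S₂|²−|S₁|² = 0.0183;  |S₃|²−|S₁|² = -0.0023
plane₁₂: -0.5461x+0.4663y+0.4107z = 0.0183
det = 0.3010;  x = -0.0092+0.2715z,  y = 0.0285+-0.5629z
quadratic in z: (1.3906)z²+(0.2636)z+(-0.0205)=0, √Δ=0.4282 → z ∈ {-0.2488, 0.0592}; z = -0.2488 (taking z<0)
x = -0.0768, y = 0.1685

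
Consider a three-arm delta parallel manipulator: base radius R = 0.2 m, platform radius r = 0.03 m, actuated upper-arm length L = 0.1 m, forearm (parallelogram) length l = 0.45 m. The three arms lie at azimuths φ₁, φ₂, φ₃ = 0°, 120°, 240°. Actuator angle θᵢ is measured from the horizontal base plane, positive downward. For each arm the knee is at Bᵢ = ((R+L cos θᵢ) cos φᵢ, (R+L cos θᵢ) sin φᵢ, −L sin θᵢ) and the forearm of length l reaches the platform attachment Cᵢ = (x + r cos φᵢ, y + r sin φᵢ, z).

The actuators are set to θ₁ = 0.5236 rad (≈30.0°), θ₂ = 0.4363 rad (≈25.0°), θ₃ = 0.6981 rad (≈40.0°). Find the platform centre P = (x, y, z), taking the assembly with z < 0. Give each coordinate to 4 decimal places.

(0.0053, 0.0267, -0.4224)

centre 1 = (0.2566·cos0.0°, 0.2566·sin0.0°, -0.0500) = (0.2566, 0.0000, -0.0500)
arm 2 at φ=120.0°: ρ2 = 0.2606;  centre 2 = (-0.1303, 0.2257, -0.0423)
arm 3 at φ=240.0°: ρ3 = 0.2466;  centre 3 = (-0.1233, -0.2136, -0.0643)
subtract pairs → two planes through P
plane₁₂: -0.7738x+0.4514y+0.0155z = 0.0014
det = 0.6735;  x = 0.0014+-0.0093z,  y = 0.0055+-0.0503z
sphere 1 gives Az²+Bz+C=0 with A=1.0026, B=0.1042, C=-0.1348;  B²−4AC=0.5517;  roots -0.4224, 0.3184;  negative root z = -0.4224
x = 0.0053, y = 0.0267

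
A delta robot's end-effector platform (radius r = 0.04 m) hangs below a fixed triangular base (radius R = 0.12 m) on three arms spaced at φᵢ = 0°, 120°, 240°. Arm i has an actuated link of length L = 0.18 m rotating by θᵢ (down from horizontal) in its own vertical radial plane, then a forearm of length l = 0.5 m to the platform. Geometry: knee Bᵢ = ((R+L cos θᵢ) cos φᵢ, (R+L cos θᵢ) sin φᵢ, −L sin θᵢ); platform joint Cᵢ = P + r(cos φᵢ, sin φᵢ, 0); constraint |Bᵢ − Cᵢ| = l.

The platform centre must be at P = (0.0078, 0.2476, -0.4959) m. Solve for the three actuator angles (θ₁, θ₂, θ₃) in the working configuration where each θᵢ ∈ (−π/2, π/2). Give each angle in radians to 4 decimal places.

φ1=0.0° → target in arm frame (0.0078, 0.2476)
  A cos θ + B sin θ = C:  0.0722·cos θ + -0.4959·sin θ = -0.2634
  γ=atan2(-0.4959,0.0722)=-1.4262;  ψ=arccos(-0.5257)=2.1243;  θ1=γ+ψ≈0.6981
φ2=120.0° → target in arm frame (0.2105, -0.1306)
  e−x'=-0.1305;  (l²−L²−(e−x')²−y'²−z²)/2L = -0.1733
  θ2 = atan2(B,A) + arccos(C/0.5128) = 0.0874
arm 3 (φ=240.0°): x'=-0.2183, y'=-0.1170
  A=0.2983, B=-0.4959, C=(l²−L²−A²−y'²−z²)/(2L)=-0.3639
  √(A²+B²)=0.5787;  θ3 = -1.0292+2.2509 ≈ 1.2217

θ₁ = 0.6981, θ₂ = 0.0874, θ₃ = 1.2217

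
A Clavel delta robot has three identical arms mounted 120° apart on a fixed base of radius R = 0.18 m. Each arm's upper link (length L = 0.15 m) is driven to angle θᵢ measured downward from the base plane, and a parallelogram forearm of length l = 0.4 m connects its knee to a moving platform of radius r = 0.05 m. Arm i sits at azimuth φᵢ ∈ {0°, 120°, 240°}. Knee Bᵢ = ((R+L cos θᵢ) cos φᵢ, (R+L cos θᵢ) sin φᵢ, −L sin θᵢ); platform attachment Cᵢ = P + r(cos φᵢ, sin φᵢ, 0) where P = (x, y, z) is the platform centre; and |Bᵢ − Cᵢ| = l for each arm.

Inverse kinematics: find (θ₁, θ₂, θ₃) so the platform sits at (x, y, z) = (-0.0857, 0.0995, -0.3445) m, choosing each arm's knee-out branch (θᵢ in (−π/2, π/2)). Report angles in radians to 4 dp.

arm 1 (φ=0.0°): x'=-0.0857, y'=0.0995
  A=0.2157, B=-0.3445, C=(l²−L²−A²−y'²−z²)/(2L)=-0.1254
  θ1 = atan2(B,A) + arccos(C/0.4065) = 0.8729
arm 2 (φ=120.0°): x'=0.1290, y'=0.0245
  A=0.0010, B=-0.3445, C=(l²−L²−A²−y'²−z²)/(2L)=0.0607
  θ2 = atan2(B,A) + arccos(C/0.3445) = -0.1744
φ3=240.0° → target in arm frame (-0.0433, -0.1240)
  A cos θ + B sin θ = C:  0.1733·cos θ + -0.3445·sin θ = -0.0886
  γ=atan2(-0.3445,0.1733)=-1.1047;  ψ=arccos(-0.2298)=1.8027;  θ3=γ+ψ≈0.6980

θ₁ = 0.8729, θ₂ = -0.1744, θ₃ = 0.6980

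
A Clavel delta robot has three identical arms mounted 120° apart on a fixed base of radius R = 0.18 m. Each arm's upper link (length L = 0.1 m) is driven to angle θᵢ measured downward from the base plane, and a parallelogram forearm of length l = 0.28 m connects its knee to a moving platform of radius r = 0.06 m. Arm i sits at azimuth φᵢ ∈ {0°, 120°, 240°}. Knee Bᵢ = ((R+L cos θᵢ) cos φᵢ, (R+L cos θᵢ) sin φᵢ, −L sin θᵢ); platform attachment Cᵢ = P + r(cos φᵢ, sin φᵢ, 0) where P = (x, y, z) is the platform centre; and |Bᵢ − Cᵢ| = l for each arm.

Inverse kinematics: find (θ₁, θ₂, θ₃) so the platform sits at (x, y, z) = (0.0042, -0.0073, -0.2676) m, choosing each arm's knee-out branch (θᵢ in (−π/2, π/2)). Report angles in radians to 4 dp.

φ1=0.0° → target in arm frame (0.0042, -0.0073)
  A=0.1158, B=-0.2676, C=(l²−L²−A²−y'²−z²)/(2L)=-0.0834
  γ=atan2(-0.2676,0.1158)=-1.1624;  ψ=arccos(-0.2859)=1.8607;  θ1=γ+ψ≈0.6984
rotate P by −φ2: (-0.0084, 0.0000, -0.2676)
  e−x'=0.1284;  (l²−L²−(e−x')²−y'²−z²)/2L = -0.0985
  √(A²+B²)=0.2968;  θ2 = -1.1234+1.9091 ≈ 0.7857
φ3=240.0° → target in arm frame (0.0042, 0.0073)
  A cos θ + B sin θ = C:  0.1158·cos θ + -0.2676·sin θ = -0.0833
  θ3 = atan2(B,A) + arccos(C/0.2916) = 0.6982

θ₁ = 0.6984, θ₂ = 0.7857, θ₃ = 0.6982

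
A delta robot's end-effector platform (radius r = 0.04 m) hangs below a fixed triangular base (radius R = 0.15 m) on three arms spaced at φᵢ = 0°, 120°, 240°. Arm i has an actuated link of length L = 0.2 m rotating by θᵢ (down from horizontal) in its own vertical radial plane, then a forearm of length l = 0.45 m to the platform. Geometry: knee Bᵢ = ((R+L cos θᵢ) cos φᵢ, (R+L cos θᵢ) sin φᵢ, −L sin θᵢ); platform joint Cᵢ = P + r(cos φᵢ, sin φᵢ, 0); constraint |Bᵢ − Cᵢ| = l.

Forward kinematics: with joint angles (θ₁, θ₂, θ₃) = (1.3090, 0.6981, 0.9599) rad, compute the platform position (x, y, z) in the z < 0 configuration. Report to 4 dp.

arm 1 at φ=0.0°: (R−r)+L cos θ1 = 0.1618;  O1 = (0.1618, 0.0000, -0.1932)
O2 = (0.2632·cos120.0°, 0.2632·sin120.0°, -0.1286) = (-0.1316, 0.2279, -0.1286)
arm 3 at φ=240.0°: (R−r)+L cos θ3 = 0.2247;  O3 = (-0.1124, -0.1946, -0.1638)
|O₂|²−|O₁|² = 0.0223;  |O₃|²−|O₁|² = 0.0139
linear system: -0.5867x+0.4559y = 0.0223−0.1293z; -0.5482x+-0.3892y = 0.0139−0.0587z
det = 0.4783;  x = -0.0314+0.1612z,  y = 0.0086+-0.0761z
sphere 1 gives Az²+Bz+C=0 with A=1.0318, B=0.3228, C=-0.1278;  B²−4AC=0.6317;  roots -0.5416, 0.2287;  negative root z = -0.5416
x = -0.1186, y = 0.0498

(-0.1186, 0.0498, -0.5416)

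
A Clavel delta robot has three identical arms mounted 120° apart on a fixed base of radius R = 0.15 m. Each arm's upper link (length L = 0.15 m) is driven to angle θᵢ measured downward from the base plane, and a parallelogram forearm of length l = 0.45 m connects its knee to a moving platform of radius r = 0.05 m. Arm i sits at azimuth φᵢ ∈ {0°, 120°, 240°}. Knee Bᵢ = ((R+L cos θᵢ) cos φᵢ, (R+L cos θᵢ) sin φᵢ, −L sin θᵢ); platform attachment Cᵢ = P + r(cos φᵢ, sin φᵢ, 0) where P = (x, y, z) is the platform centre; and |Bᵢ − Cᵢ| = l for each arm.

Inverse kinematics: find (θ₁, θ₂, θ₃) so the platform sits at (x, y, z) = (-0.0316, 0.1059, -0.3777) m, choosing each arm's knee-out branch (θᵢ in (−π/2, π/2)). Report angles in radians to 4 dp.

arm 1 (φ=0.0°): x'=-0.0316, y'=0.1059
  A cos θ + B sin θ = C:  0.1316·cos θ + -0.3777·sin θ = 0.0294
  √(A²+B²)=0.4000;  θ1 = -1.2355+1.4973 ≈ 0.2618
φ2=120.0° → target in arm frame (0.1075, -0.0256)
  A cos θ + B sin θ = C:  -0.0075·cos θ + -0.3777·sin θ = 0.1221
  γ=atan2(-0.3777,-0.0075)=-1.5907;  ψ=arccos(0.3232)=1.2417;  θ2=γ+ψ≈-0.3490
arm 3 (φ=240.0°): x'=-0.0759, y'=-0.0803
  A cos θ + B sin θ = C:  0.1759·cos θ + -0.3777·sin θ = -0.0002
  γ=atan2(-0.3777,0.1759)=-1.1349;  ψ=arccos(-0.0004)=1.5712;  θ3=γ+ψ≈0.4363

θ₁ = 0.2618, θ₂ = -0.3490, θ₃ = 0.4363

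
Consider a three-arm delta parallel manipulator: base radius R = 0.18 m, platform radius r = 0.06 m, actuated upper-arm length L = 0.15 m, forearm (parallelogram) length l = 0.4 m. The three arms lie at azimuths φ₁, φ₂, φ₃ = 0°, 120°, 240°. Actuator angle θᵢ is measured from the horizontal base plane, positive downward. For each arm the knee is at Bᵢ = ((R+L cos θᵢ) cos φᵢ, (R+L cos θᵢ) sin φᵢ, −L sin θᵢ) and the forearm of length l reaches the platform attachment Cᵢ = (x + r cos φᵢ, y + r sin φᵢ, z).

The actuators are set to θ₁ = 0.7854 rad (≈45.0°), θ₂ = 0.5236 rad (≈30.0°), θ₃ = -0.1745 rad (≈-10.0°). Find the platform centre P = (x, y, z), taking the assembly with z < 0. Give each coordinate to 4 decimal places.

(-0.0876, -0.0799, -0.3411)

φ1=0.0°: virtual centre (0.2261, 0.0000, -0.1061), radius l
arm 2 at φ=120.0°: e+L cos θ2 = 0.2499;  centre 2 = (-0.1250, 0.2164, -0.0750)
arm 3 at φ=240.0°: e+L cos θ3 = 0.2677;  centre 3 = (-0.1339, -0.2319, 0.0260)
eliminate P² terms by subtracting sphere 1 from 2 and 3
plane₁₂: -0.7020x+0.4328y+0.0621z = 0.0057
det = 0.6371;  x = -0.0110+0.2247z,  y = -0.0046+0.2209z
quadratic in z: (1.0993)z²+(0.1036)z+(-0.0925)=0, √Δ=0.6463 → z ∈ {-0.3411, 0.2468}; z = -0.3411 (taking z<0)
x = -0.0876, y = -0.0799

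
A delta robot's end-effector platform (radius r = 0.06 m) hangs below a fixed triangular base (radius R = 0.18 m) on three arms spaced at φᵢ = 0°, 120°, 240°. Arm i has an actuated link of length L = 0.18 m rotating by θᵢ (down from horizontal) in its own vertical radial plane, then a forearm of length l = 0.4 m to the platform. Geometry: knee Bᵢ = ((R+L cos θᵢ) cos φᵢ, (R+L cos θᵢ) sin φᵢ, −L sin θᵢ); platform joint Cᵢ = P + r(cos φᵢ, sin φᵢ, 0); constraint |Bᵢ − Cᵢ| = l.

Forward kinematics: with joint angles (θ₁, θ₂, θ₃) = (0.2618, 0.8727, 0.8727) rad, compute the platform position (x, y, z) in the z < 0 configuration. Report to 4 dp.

(0.1055, 0.0000, -0.3995)

φ1=0.0°: virtual centre (0.2939, 0.0000, -0.0466), radius l
centre 2 = (0.2357·cos120.0°, 0.2357·sin120.0°, -0.1379) = (-0.1178, 0.2041, -0.1379)
arm 3 at φ=240.0°: e+L cos θ3 = 0.2357;  centre 3 = (-0.1178, -0.2041, -0.1379)
eliminate P² terms by subtracting sphere 1 from 2 and 3
linear system: -0.8234x+0.4082y = -0.0140−-0.1826z; -0.8234x+-0.4082y = -0.0140−-0.1826z
Cramer: x(z) = 0.0170-0.2218z;  y(z) = 0.0000+0.0000z
quadratic in z: (1.0492)z²+(0.2160)z+(-0.0811)=0, √Δ=0.6223 → z ∈ {-0.3995, 0.1936}; z = -0.3995 (taking z<0)
x = 0.1055, y = 0.0000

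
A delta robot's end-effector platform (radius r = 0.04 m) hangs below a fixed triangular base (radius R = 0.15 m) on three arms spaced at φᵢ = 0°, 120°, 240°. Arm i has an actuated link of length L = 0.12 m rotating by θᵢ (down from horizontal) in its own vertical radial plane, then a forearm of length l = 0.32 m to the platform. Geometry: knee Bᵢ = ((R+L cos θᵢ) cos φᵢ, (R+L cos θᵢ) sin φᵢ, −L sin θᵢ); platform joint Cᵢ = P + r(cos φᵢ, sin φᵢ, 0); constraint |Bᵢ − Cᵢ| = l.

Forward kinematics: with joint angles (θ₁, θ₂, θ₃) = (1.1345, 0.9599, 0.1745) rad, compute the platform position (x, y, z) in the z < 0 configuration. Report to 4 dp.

centre 1 = (0.1607·cos0.0°, 0.1607·sin0.0°, -0.1088) = (0.1607, 0.0000, -0.1088)
φ2=120.0°: virtual centre (-0.0894, 0.1549, -0.0983), radius l
φ3=240.0°: virtual centre (-0.1141, -0.1976, -0.0208), radius l
eliminate P² terms by subtracting sphere 1 from 2 and 3
plane₁₂: -0.5003x+0.3097y+0.0209z = 0.0040
det = 0.3679;  x = -0.0168+0.1705z,  y = -0.0142+0.2078z
quadratic in z: (1.0723)z²+(0.1511)z+(-0.0589)=0, √Δ=0.5247 → z ∈ {-0.3151, 0.1742}; z = -0.3151 (taking z<0)
x = -0.0705, y = -0.0797

(-0.0705, -0.0797, -0.3151)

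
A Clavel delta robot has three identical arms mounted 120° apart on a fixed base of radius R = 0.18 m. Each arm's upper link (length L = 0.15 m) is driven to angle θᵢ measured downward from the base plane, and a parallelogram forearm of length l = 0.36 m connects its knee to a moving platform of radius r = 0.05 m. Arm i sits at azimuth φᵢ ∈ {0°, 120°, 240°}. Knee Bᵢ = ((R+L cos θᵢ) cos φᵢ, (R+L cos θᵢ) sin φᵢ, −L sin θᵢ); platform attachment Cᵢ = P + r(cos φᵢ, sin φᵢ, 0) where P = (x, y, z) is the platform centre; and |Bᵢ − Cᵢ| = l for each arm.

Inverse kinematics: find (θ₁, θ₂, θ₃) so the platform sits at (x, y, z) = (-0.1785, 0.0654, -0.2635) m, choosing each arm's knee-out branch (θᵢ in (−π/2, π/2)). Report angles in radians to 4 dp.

φ1=0.0° → target in arm frame (-0.1785, 0.0654)
  A cos θ + B sin θ = C:  0.3085·cos θ + -0.2635·sin θ = -0.2059
  √(A²+B²)=0.4057;  θ1 = -0.7069+2.1032 ≈ 1.3963
arm 2 (φ=120.0°): x'=0.1459, y'=0.1219
  A cos θ + B sin θ = C:  -0.0159·cos θ + -0.2635·sin θ = 0.0752
  θ2 = atan2(B,A) + arccos(C/0.2640) = -0.3491
arm 3 (φ=240.0°): x'=0.0326, y'=-0.1873
  e−x'=0.0974;  (l²−L²−(e−x')²−y'²−z²)/2L = -0.0230
  γ=atan2(-0.2635,0.0974)=-1.2168;  ψ=arccos(-0.0818)=1.6527;  θ3=γ+ψ≈0.4359

θ₁ = 1.3963, θ₂ = -0.3491, θ₃ = 0.4359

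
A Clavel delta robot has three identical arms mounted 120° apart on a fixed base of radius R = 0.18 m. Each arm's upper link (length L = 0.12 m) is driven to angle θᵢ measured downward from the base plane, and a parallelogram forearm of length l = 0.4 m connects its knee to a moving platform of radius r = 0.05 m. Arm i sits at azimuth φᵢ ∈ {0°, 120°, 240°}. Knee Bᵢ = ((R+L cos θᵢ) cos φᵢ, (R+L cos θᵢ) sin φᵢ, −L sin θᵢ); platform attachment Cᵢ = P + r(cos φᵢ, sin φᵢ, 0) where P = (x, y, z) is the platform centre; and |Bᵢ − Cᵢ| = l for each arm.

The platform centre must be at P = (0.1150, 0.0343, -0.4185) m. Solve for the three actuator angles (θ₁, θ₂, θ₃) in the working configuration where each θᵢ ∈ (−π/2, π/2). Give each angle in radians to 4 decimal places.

arm 1 (φ=0.0°): x'=0.1150, y'=0.0343
  A=0.0150, B=-0.4185, C=(l²−L²−A²−y'²−z²)/(2L)=-0.1289
  θ1 = atan2(B,A) + arccos(C/0.4188) = 0.3488
arm 2 (φ=120.0°): x'=-0.0278, y'=-0.1167
  A cos θ + B sin θ = C:  0.1578·cos θ + -0.4185·sin θ = -0.2836
  γ=atan2(-0.4185,0.1578)=-1.2102;  ψ=arccos(-0.6341)=2.2577;  θ2=γ+ψ≈1.0475
arm 3 (φ=240.0°): x'=-0.0872, y'=0.0824
  e−x'=0.2172;  (l²−L²−(e−x')²−y'²−z²)/2L = -0.3480
  √(A²+B²)=0.4715;  θ3 = -1.0921+2.4009 ≈ 1.3089

θ₁ = 0.3488, θ₂ = 1.0475, θ₃ = 1.3089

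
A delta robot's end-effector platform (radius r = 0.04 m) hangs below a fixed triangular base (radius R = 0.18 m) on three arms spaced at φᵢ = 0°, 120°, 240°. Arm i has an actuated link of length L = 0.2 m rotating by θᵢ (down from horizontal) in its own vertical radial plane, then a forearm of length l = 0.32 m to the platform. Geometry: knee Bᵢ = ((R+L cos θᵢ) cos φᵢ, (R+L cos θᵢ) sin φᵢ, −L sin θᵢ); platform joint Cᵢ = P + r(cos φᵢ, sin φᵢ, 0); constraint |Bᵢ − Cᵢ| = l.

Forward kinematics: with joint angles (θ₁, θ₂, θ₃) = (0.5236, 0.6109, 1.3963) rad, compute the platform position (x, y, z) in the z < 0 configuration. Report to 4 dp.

(0.0747, 0.1112, -0.2820)

φ1=0.0°: virtual centre (0.3132, 0.0000, -0.1000), radius l
arm 2 at φ=120.0°: (R−r)+L cos θ2 = 0.3038;  O2 = (-0.1519, 0.2631, -0.1147)
O3 = (0.1747·cos240.0°, 0.1747·sin240.0°, -0.1970) = (-0.0874, -0.1513, -0.1970)
eliminate P² terms by subtracting sphere 1 from 2 and 3
[-0.9302 0.5262 -0.0294]·P = -0.0026;  [-0.8011 -0.3026 -0.1939]·P = -0.0388
Cramer: x(z) = 0.0302-0.1578z;  y(z) = 0.0483-0.2230z
into |P−O₁|² = l²: 1.0746z² + 0.2678z + -0.0099 = 0;  Δ = 0.1145;  z = -0.2820 or 0.0328 → z<0 root = -0.2820
x = 0.0747, y = 0.1112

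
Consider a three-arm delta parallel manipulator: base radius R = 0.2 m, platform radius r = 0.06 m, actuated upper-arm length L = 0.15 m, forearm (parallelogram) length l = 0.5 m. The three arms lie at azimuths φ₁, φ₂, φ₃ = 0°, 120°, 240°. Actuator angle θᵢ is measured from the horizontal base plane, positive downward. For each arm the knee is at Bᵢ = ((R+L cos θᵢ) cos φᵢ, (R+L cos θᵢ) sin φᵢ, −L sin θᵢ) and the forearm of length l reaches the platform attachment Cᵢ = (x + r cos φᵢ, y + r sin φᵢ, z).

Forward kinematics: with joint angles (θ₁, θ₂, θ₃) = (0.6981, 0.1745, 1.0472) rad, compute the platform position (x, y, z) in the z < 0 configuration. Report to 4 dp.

O1 = (0.2549·cos0.0°, 0.2549·sin0.0°, -0.0964) = (0.2549, 0.0000, -0.0964)
φ2=120.0°: virtual centre (-0.1439, 0.2492, -0.0260), radius l
arm 3 at φ=240.0°: e+L cos θ3 = 0.2150;  O3 = (-0.1075, -0.1862, -0.1299)
subtract pairs → two planes through P
[-0.7975 0.4983 0.1407]·P = 0.0092;  [-0.7248 -0.3724 -0.0670]·P = -0.0112
Cramer: x(z) = 0.0033+0.0289z;  y(z) = 0.0237-0.2361z
sphere 1 gives Az²+Bz+C=0 with A=1.0566, B=0.1671, C=-0.1768;  B²−4AC=0.7752;  roots -0.4957, 0.3376;  negative root z = -0.4957
x = -0.0111, y = 0.1407

(-0.0111, 0.1407, -0.4957)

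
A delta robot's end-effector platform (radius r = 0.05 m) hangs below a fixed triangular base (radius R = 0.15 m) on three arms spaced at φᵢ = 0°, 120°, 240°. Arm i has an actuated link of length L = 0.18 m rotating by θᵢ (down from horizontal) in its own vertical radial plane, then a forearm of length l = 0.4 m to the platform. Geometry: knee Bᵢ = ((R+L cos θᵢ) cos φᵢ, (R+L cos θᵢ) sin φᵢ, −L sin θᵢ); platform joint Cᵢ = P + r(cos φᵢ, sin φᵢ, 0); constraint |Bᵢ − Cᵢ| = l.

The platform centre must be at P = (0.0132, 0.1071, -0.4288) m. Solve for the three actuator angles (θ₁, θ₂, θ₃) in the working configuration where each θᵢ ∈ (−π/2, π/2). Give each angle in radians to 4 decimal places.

θ₁ = 0.6980, θ₂ = 0.4361, θ₃ = 1.0471

φ1=0.0° → target in arm frame (0.0132, 0.1071)
  e−x'=0.0868;  (l²−L²−(e−x')²−y'²−z²)/2L = -0.2091
  √(A²+B²)=0.4375;  θ1 = -1.3711+2.0691 ≈ 0.6980
φ2=120.0° → target in arm frame (0.0862, -0.0650)
  A=0.0138, B=-0.4288, C=(l²−L²−A²−y'²−z²)/(2L)=-0.1686
  √(A²+B²)=0.4290;  θ2 = -1.5385+1.9746 ≈ 0.4361
arm 3 (φ=240.0°): x'=-0.0994, y'=-0.0421
  A=0.1994, B=-0.4288, C=(l²−L²−A²−y'²−z²)/(2L)=-0.2716
  γ=atan2(-0.4288,0.1994)=-1.1356;  ψ=arccos(-0.5744)=2.1827;  θ3=γ+ψ≈1.0471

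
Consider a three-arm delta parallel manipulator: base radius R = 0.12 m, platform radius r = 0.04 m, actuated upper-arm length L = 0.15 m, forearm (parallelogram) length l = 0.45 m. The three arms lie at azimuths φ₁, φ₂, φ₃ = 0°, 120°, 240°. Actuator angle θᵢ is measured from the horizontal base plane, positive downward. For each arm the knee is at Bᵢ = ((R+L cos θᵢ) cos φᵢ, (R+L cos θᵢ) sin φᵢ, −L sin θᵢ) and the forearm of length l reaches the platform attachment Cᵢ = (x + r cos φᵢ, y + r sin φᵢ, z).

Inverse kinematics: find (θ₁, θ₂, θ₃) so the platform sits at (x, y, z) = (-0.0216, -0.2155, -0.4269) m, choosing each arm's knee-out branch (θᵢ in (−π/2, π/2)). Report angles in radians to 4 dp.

rotate P by −φ1: (-0.0216, -0.2155, -0.4269)
  e−x'=0.1016;  (l²−L²−(e−x')²−y'²−z²)/2L = -0.1967
  θ1 = atan2(B,A) + arccos(C/0.4388) = 0.6984
rotate P by −φ2: (-0.1758, 0.1265, -0.4269)
  A=0.2558, B=-0.4269, C=(l²−L²−A²−y'²−z²)/(2L)=-0.2789
  θ2 = atan2(B,A) + arccos(C/0.4977) = 1.1348
arm 3 (φ=240.0°): x'=0.1974, y'=0.0890
  A=-0.1174, B=-0.4269, C=(l²−L²−A²−y'²−z²)/(2L)=-0.0799
  γ=atan2(-0.4269,-0.1174)=-1.8392;  ψ=arccos(-0.1804)=1.7522;  θ3=γ+ψ≈-0.0870

θ₁ = 0.6984, θ₂ = 1.1348, θ₃ = -0.0870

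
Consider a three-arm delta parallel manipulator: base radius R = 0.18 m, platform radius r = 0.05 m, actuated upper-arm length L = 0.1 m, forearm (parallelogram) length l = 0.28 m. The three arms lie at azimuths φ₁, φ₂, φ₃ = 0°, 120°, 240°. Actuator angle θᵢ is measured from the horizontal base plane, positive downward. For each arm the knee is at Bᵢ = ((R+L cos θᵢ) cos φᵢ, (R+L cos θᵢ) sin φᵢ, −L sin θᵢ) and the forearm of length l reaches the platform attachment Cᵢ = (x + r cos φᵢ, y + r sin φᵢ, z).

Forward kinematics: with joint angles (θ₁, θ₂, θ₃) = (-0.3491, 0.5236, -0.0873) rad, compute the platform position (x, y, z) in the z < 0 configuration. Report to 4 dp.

O1 = (0.2240·cos0.0°, 0.2240·sin0.0°, 0.0342) = (0.2240, 0.0000, 0.0342)
O2 = (0.2166·cos120.0°, 0.2166·sin120.0°, -0.0500) = (-0.1083, 0.1876, -0.0500)
φ3=240.0°: virtual centre (-0.1148, -0.1989, 0.0087), radius l
subtract pairs → two planes through P
[-0.6645 0.3752 -0.1684]·P = -0.0019;  [-0.6776 -0.3977 -0.0510]·P = 0.0015
det = 0.5185;  x = 0.0004+-0.1661z,  y = -0.0044+0.1547z
into |P−O₁|² = l²: 1.0515z² + 0.0045z + -0.0272 = 0;  Δ = 0.1146;  z = -0.1631 or 0.1588 → z<0 root = -0.1631
x = 0.0275, y = -0.0296

(0.0275, -0.0296, -0.1631)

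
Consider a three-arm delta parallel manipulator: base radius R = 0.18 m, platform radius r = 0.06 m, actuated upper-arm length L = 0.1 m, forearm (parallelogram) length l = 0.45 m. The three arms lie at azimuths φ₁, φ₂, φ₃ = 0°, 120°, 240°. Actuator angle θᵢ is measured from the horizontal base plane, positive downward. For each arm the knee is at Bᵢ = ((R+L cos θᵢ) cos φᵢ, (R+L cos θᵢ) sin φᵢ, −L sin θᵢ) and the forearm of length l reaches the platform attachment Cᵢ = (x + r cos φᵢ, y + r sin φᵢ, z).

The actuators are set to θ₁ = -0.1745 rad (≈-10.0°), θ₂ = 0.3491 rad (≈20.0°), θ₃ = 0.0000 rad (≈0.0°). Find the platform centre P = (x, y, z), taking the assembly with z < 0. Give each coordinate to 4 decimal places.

arm 1 at φ=0.0°: (R−r)+L cos θ1 = 0.2185;  S1 = (0.2185, 0.0000, 0.0174)
S2 = (0.2140·cos120.0°, 0.2140·sin120.0°, -0.0342) = (-0.1070, 0.1853, -0.0342)
φ3=240.0°: virtual centre (-0.1100, -0.1905, 0.0000), radius l
|S₂|²−|S₁|² = -0.0011;  |S₃|²−|S₁|² = 0.0004
linear system: -0.6509x+0.3706y = -0.0011−-0.1031z; -0.6570x+-0.3811y = 0.0004−-0.0347z
Cramer: x(z) = 0.0006-0.1061z;  y(z) = -0.0019+0.0919z
into |P−S₁|² = l²: 1.0197z² + 0.0112z + -0.1547 = 0;  Δ = 0.6311;  z = -0.3950 or 0.3841 → z<0 root = -0.3950
x = 0.0425, y = -0.0382

(0.0425, -0.0382, -0.3950)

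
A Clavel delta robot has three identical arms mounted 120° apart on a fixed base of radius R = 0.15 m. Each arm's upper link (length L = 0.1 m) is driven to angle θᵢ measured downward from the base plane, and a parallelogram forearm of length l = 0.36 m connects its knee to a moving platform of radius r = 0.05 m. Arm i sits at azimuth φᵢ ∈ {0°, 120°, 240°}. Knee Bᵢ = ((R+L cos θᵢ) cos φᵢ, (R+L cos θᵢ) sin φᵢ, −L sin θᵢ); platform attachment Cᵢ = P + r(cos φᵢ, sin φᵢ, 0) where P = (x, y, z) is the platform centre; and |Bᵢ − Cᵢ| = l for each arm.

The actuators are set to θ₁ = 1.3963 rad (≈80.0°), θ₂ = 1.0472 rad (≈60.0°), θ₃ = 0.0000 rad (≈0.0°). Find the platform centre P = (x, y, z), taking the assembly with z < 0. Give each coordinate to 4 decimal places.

O1 = (0.1174·cos0.0°, 0.1174·sin0.0°, -0.0985) = (0.1174, 0.0000, -0.0985)
φ2=120.0°: virtual centre (-0.0750, 0.1299, -0.0866), radius l
arm 3 at φ=240.0°: (R−r)+L cos θ3 = 0.2000;  O3 = (-0.1000, -0.1732, 0.0000)
subtract pairs → two planes through P
linear system: -0.3847x+0.2598y = 0.0065−0.0238z; -0.4347x+-0.3464y = 0.0165−0.1970z
Cramer: x(z) = -0.0266+0.2413z;  y(z) = -0.0143+0.2658z
quadratic in z: (1.1289)z²+(0.1199)z+(-0.0990)=0, √Δ=0.6792 → z ∈ {-0.3539, 0.2477}; z = -0.3539 (taking z<0)
x = -0.1120, y = -0.1084

(-0.1120, -0.1084, -0.3539)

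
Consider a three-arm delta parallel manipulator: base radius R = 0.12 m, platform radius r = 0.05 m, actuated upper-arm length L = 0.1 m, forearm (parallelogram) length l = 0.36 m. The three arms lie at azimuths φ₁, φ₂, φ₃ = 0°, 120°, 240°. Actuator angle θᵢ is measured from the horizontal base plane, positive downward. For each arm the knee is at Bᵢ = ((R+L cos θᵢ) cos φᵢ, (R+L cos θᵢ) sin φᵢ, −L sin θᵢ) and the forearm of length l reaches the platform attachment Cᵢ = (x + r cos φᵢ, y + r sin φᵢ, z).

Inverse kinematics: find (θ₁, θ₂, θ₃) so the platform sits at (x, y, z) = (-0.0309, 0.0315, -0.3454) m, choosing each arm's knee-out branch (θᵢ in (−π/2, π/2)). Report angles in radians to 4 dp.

θ₁ = 0.4359, θ₂ = 0.0870, θ₃ = 0.3485

φ1=0.0° → target in arm frame (-0.0309, 0.0315)
  e−x'=0.1009;  (l²−L²−(e−x')²−y'²−z²)/2L = -0.0544
  γ=atan2(-0.3454,0.1009)=-1.2866;  ψ=arccos(-0.1511)=1.7225;  θ1=γ+ψ≈0.4359
arm 2 (φ=120.0°): x'=0.0427, y'=0.0110
  A=0.0273, B=-0.3454, C=(l²−L²−A²−y'²−z²)/(2L)=-0.0028
  γ=atan2(-0.3454,0.0273)=-1.4920;  ψ=arccos(-0.0082)=1.5790;  θ2=γ+ψ≈0.0870
φ3=240.0° → target in arm frame (-0.0118, -0.0425)
  e−x'=0.0818;  (l²−L²−(e−x')²−y'²−z²)/2L = -0.0410
  γ=atan2(-0.3454,0.0818)=-1.3382;  ψ=arccos(-0.1156)=1.6866;  θ3=γ+ψ≈0.3485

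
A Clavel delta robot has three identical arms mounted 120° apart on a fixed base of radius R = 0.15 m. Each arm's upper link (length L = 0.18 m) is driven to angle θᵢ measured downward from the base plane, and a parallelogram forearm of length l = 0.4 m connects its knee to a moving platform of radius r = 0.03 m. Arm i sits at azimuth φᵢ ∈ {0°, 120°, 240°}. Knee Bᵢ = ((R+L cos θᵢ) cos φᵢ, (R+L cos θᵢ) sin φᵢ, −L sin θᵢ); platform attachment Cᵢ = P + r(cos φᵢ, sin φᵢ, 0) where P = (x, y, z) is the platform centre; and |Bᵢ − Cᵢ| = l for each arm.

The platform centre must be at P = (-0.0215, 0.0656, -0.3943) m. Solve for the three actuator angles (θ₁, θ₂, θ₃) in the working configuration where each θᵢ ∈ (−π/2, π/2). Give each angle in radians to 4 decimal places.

θ₁ = 0.6980, θ₂ = 0.3492, θ₃ = 0.7853

rotate P by −φ1: (-0.0215, 0.0656, -0.3943)
  A=0.1415, B=-0.3943, C=(l²−L²−A²−y'²−z²)/(2L)=-0.1450
  θ1 = atan2(B,A) + arccos(C/0.4189) = 0.6980
arm 2 (φ=120.0°): x'=0.0676, y'=-0.0142
  A cos θ + B sin θ = C:  0.0524·cos θ + -0.3943·sin θ = -0.0856
  θ2 = atan2(B,A) + arccos(C/0.3978) = 0.3492
φ3=240.0° → target in arm frame (-0.0461, -0.0514)
  A=0.1661, B=-0.3943, C=(l²−L²−A²−y'²−z²)/(2L)=-0.1614
  γ=atan2(-0.3943,0.1661)=-1.1722;  ψ=arccos(-0.3772)=1.9575;  θ3=γ+ψ≈0.7853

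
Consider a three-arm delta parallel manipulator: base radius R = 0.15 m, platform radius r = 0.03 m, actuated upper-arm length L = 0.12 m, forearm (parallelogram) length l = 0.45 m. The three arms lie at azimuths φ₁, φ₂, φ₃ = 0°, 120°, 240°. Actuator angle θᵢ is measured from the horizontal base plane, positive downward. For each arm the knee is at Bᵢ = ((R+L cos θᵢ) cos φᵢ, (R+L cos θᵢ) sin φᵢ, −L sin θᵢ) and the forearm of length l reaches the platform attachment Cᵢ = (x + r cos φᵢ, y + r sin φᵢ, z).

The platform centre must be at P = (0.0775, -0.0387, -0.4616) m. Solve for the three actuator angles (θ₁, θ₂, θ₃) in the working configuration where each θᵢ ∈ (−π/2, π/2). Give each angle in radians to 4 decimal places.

φ1=0.0° → target in arm frame (0.0775, -0.0387)
  e−x'=0.0425;  (l²−L²−(e−x')²−y'²−z²)/2L = -0.1178
  γ=atan2(-0.4616,0.0425)=-1.4790;  ψ=arccos(-0.2542)=1.8278;  θ1=γ+ψ≈0.3488
arm 2 (φ=120.0°): x'=-0.0723, y'=-0.0478
  A cos θ + B sin θ = C:  0.1923·cos θ + -0.4616·sin θ = -0.2676
  √(A²+B²)=0.5000;  θ2 = -1.1761+2.1355 ≈ 0.9593
arm 3 (φ=240.0°): x'=-0.0052, y'=0.0865
  e−x'=0.1252;  (l²−L²−(e−x')²−y'²−z²)/2L = -0.2006
  √(A²+B²)=0.4783;  θ3 = -1.3059+2.0035 ≈ 0.6976

θ₁ = 0.3488, θ₂ = 0.9593, θ₃ = 0.6976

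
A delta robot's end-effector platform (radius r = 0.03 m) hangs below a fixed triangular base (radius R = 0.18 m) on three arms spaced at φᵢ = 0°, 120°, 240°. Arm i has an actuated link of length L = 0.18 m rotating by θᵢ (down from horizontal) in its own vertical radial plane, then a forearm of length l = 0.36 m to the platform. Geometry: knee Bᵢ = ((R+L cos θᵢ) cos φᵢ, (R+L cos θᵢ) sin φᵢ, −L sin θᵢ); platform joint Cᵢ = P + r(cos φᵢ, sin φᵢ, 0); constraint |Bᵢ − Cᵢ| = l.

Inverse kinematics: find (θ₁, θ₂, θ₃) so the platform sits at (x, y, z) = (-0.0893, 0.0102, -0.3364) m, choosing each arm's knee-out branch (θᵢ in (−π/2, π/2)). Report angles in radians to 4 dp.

θ₁ = 1.1343, θ₂ = 0.5239, θ₃ = 0.6109

rotate P by −φ1: (-0.0893, 0.0102, -0.3364)
  A=0.2393, B=-0.3364, C=(l²−L²−A²−y'²−z²)/(2L)=-0.2037
  γ=atan2(-0.3364,0.2393)=-0.9525;  ψ=arccos(-0.4934)=2.0868;  θ1=γ+ψ≈1.1343
rotate P by −φ2: (0.0535, 0.0722, -0.3364)
  e−x'=0.0965;  (l²−L²−(e−x')²−y'²−z²)/2L = -0.0847
  √(A²+B²)=0.3500;  θ2 = -1.2914+1.8153 ≈ 0.5239
φ3=240.0° → target in arm frame (0.0358, -0.0824)
  A cos θ + B sin θ = C:  0.1142·cos θ + -0.3364·sin θ = -0.0994
  θ3 = atan2(B,A) + arccos(C/0.3553) = 0.6109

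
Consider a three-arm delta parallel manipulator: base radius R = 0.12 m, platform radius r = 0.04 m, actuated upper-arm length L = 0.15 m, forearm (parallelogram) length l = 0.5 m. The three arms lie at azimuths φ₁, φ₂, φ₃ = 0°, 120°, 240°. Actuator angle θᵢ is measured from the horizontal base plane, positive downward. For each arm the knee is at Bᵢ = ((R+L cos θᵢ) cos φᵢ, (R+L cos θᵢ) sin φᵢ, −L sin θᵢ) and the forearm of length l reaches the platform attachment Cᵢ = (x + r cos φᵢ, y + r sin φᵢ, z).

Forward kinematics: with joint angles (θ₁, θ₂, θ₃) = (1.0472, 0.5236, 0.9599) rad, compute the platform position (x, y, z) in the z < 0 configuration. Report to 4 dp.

(-0.0741, 0.0889, -0.5653)

arm 1 at φ=0.0°: (R−r)+L cos θ1 = 0.1550;  S1 = (0.1550, 0.0000, -0.1299)
S2 = (0.2099·cos120.0°, 0.2099·sin120.0°, -0.0750) = (-0.1050, 0.1818, -0.0750)
S3 = (0.1660·cos240.0°, 0.1660·sin240.0°, -0.1229) = (-0.0830, -0.1438, -0.1229)
eliminate P² terms by subtracting sphere 1 from 2 and 3
linear system: -0.5199x+0.3636y = 0.0088−0.1098z; -0.4760x+-0.2876y = 0.0018−0.0141z
Cramer: x(z) = -0.0098+0.1137z;  y(z) = 0.0101-0.1394z
quadratic in z: (1.0324)z²+(0.2195)z+(-0.2059)=0, √Δ=0.9478 → z ∈ {-0.5653, 0.3527}; z = -0.5653 (taking z<0)
x = -0.0741, y = 0.0889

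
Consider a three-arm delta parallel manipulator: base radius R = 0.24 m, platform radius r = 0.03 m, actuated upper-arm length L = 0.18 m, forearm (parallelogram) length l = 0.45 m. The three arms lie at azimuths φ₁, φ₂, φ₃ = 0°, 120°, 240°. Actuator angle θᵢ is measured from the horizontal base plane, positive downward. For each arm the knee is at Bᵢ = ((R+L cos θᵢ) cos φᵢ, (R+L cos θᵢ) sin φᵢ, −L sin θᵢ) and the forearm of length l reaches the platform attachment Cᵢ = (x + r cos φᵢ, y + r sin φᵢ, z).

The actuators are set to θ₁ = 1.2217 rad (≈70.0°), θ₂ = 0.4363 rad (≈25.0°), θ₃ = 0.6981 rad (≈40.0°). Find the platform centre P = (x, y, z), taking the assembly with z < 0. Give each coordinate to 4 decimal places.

(-0.1071, 0.0324, -0.4102)

arm 1 at φ=0.0°: ρ1 = 0.2716;  S1 = (0.2716, 0.0000, -0.1691)
arm 2 at φ=120.0°: ρ2 = 0.3731;  S2 = (-0.1866, 0.3231, -0.0761)
φ3=240.0°: virtual centre (-0.1739, -0.3013, -0.1157), radius l
|S₂|²−|S₁|² = 0.0427;  |S₃|²−|S₁|² = 0.0321
linear system: -0.9163x+0.6463y = 0.0427−0.1862z; -0.8910x+-0.6026y = 0.0321−0.1069z
Cramer: x(z) = -0.0412+0.1607z;  y(z) = 0.0077-0.0602z
sphere 1 gives Az²+Bz+C=0 with A=1.0294, B=0.2369, C=-0.0760;  B²−4AC=0.3692;  roots -0.4102, 0.1801;  negative root z = -0.4102
x = -0.1071, y = 0.0324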